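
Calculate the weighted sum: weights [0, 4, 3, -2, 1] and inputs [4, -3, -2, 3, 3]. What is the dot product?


Element-wise products:
0 * 4 = 0
4 * -3 = -12
3 * -2 = -6
-2 * 3 = -6
1 * 3 = 3
Sum = 0 + -12 + -6 + -6 + 3
= -21

-21


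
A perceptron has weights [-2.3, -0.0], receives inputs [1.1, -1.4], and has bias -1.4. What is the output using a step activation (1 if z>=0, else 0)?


z = w . x + b
= -2.3*1.1 + -0.0*-1.4 + -1.4
= -2.53 + 0.0 + -1.4
= -2.53 + -1.4
= -3.93
Since z = -3.93 < 0, output = 0

0


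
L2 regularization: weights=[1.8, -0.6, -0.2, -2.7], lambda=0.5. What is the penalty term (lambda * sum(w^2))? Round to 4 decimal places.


Squaring each weight:
1.8^2 = 3.24
(-0.6)^2 = 0.36
(-0.2)^2 = 0.04
(-2.7)^2 = 7.29
Sum of squares = 10.93
Penalty = 0.5 * 10.93 = 5.4650

5.4650


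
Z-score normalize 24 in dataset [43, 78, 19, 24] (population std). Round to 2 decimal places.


Mean = (43 + 78 + 19 + 24) / 4 = 41.0
Variance = sum((x_i - mean)^2) / n = 536.5
Std = sqrt(536.5) = 23.1625
Z = (x - mean) / std
= (24 - 41.0) / 23.1625
= -17.0 / 23.1625
= -0.73

-0.73


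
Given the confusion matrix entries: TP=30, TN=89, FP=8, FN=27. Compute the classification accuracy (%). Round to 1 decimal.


Accuracy = (TP + TN) / (TP + TN + FP + FN) * 100
= (30 + 89) / (30 + 89 + 8 + 27)
= 119 / 154
= 0.7727
= 77.3%

77.3


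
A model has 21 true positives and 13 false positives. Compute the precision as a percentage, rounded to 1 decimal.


Precision = TP / (TP + FP) * 100
= 21 / (21 + 13)
= 21 / 34
= 0.6176
= 61.8%

61.8


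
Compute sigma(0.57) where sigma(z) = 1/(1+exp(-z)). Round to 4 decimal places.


sigmoid(z) = 1 / (1 + exp(-z))
exp(-(0.57)) = exp(-0.57) = 0.5655
1 + 0.5655 = 1.5655
1 / 1.5655 = 0.6388

0.6388


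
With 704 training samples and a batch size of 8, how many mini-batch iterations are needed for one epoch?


Iterations per epoch = dataset_size / batch_size
= 704 / 8
= 88

88


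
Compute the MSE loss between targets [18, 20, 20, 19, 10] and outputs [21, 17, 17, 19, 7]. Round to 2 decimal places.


Differences: [-3, 3, 3, 0, 3]
Squared errors: [9, 9, 9, 0, 9]
Sum of squared errors = 36
MSE = 36 / 5 = 7.20

7.20


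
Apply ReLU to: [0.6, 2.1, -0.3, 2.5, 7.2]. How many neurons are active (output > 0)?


ReLU(x) = max(0, x) for each element:
ReLU(0.6) = 0.6
ReLU(2.1) = 2.1
ReLU(-0.3) = 0
ReLU(2.5) = 2.5
ReLU(7.2) = 7.2
Active neurons (>0): 4

4


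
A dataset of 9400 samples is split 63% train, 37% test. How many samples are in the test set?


Train samples = 9400 * 63% = 5922
Test samples = 9400 - 5922
= 3478

3478


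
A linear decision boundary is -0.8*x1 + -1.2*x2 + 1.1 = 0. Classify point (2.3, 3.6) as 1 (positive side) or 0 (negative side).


Compute -0.8 * 2.3 + -1.2 * 3.6 + 1.1
= -1.84 + -4.32 + 1.1
= -5.06
Since -5.06 < 0, the point is on the negative side.

0


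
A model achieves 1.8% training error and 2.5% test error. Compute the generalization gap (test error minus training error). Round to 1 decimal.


Generalization gap = test_error - train_error
= 2.5 - 1.8
= 0.7%
A small gap suggests good generalization.

0.7


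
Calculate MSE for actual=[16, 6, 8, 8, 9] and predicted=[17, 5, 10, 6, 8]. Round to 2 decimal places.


Differences: [-1, 1, -2, 2, 1]
Squared errors: [1, 1, 4, 4, 1]
Sum of squared errors = 11
MSE = 11 / 5 = 2.20

2.20


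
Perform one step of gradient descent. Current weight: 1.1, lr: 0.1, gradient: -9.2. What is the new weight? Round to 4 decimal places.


w_new = w_old - lr * gradient
= 1.1 - 0.1 * -9.2
= 1.1 - (-0.92)
= 2.0200

2.0200


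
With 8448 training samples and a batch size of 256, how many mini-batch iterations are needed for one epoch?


Iterations per epoch = dataset_size / batch_size
= 8448 / 256
= 33

33


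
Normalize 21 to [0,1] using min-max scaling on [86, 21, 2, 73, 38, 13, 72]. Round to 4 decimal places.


Min = 2, Max = 86
Range = 86 - 2 = 84
Scaled = (x - min) / (max - min)
= (21 - 2) / 84
= 19 / 84
= 0.2262

0.2262


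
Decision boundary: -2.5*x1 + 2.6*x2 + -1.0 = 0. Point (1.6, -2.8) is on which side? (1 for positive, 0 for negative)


Compute -2.5 * 1.6 + 2.6 * -2.8 + -1.0
= -4.0 + -7.28 + -1.0
= -12.28
Since -12.28 < 0, the point is on the negative side.

0


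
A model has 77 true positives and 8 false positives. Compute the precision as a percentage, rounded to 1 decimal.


Precision = TP / (TP + FP) * 100
= 77 / (77 + 8)
= 77 / 85
= 0.9059
= 90.6%

90.6


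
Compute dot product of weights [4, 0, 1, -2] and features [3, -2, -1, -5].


Element-wise products:
4 * 3 = 12
0 * -2 = 0
1 * -1 = -1
-2 * -5 = 10
Sum = 12 + 0 + -1 + 10
= 21

21


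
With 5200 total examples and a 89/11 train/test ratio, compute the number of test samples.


Train samples = 5200 * 89% = 4628
Test samples = 5200 - 4628
= 572

572


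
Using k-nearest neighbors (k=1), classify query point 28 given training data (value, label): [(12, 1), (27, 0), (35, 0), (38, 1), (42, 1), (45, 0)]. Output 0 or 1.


Distances from query 28:
Point 27 (class 0): distance = 1
K=1 nearest neighbors: classes = [0]
Votes for class 1: 0 / 1
Majority vote => class 0

0


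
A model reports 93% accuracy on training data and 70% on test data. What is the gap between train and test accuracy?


Gap = train_accuracy - test_accuracy
= 93 - 70
= 23%
This large gap strongly indicates overfitting.

23


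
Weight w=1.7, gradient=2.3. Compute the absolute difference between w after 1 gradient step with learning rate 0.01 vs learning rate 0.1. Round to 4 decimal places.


With lr=0.01: w_new = 1.7 - 0.01 * 2.3 = 1.677
With lr=0.1: w_new = 1.7 - 0.1 * 2.3 = 1.47
Absolute difference = |1.677 - 1.47|
= 0.2070

0.2070


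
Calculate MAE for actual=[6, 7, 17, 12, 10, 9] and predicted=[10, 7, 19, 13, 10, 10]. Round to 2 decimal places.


Absolute errors: [4, 0, 2, 1, 0, 1]
Sum of absolute errors = 8
MAE = 8 / 6 = 1.33

1.33


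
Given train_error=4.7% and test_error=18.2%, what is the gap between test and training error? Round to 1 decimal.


Generalization gap = test_error - train_error
= 18.2 - 4.7
= 13.5%
A large gap suggests overfitting.

13.5


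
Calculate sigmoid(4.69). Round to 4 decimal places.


sigmoid(z) = 1 / (1 + exp(-z))
exp(-(4.69)) = exp(-4.69) = 0.0092
1 + 0.0092 = 1.0092
1 / 1.0092 = 0.9909

0.9909


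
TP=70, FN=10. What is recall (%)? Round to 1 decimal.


Recall = TP / (TP + FN) * 100
= 70 / (70 + 10)
= 70 / 80
= 0.875
= 87.5%

87.5


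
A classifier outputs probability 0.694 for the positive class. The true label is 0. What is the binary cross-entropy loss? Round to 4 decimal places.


For y=0: Loss = -log(1-p)
= -log(1 - 0.694)
= -log(0.306)
= -(-1.1842)
= 1.1842

1.1842


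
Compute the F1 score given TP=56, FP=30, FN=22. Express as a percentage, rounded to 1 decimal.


Precision = TP / (TP + FP) = 56 / 86 = 0.6512
Recall = TP / (TP + FN) = 56 / 78 = 0.7179
F1 = 2 * P * R / (P + R)
= 2 * 0.6512 * 0.7179 / (0.6512 + 0.7179)
= 0.935 / 1.3691
= 0.6829
As percentage: 68.3%

68.3


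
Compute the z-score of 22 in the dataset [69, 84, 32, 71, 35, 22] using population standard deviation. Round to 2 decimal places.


Mean = (69 + 84 + 32 + 71 + 35 + 22) / 6 = 52.1667
Variance = sum((x_i - mean)^2) / n = 543.8056
Std = sqrt(543.8056) = 23.3196
Z = (x - mean) / std
= (22 - 52.1667) / 23.3196
= -30.1667 / 23.3196
= -1.29

-1.29


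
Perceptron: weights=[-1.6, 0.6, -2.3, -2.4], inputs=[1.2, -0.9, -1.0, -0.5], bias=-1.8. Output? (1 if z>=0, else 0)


z = w . x + b
= -1.6*1.2 + 0.6*-0.9 + -2.3*-1.0 + -2.4*-0.5 + -1.8
= -1.92 + -0.54 + 2.3 + 1.2 + -1.8
= 1.04 + -1.8
= -0.76
Since z = -0.76 < 0, output = 0

0


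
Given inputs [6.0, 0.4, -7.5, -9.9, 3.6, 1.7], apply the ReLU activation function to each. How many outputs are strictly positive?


ReLU(x) = max(0, x) for each element:
ReLU(6.0) = 6.0
ReLU(0.4) = 0.4
ReLU(-7.5) = 0
ReLU(-9.9) = 0
ReLU(3.6) = 3.6
ReLU(1.7) = 1.7
Active neurons (>0): 4

4


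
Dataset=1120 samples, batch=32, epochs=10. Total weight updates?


Iterations per epoch = 1120 / 32 = 35
Total updates = iterations_per_epoch * epochs
= 35 * 10
= 350

350


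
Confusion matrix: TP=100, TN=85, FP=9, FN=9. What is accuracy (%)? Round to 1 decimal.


Accuracy = (TP + TN) / (TP + TN + FP + FN) * 100
= (100 + 85) / (100 + 85 + 9 + 9)
= 185 / 203
= 0.9113
= 91.1%

91.1


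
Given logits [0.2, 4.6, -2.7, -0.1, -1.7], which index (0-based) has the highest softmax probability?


Softmax is a monotonic transformation, so it preserves the argmax.
We need to find the index of the maximum logit.
Index 0: 0.2
Index 1: 4.6
Index 2: -2.7
Index 3: -0.1
Index 4: -1.7
Maximum logit = 4.6 at index 1

1


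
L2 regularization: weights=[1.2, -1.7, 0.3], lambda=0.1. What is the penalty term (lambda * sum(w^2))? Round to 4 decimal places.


Squaring each weight:
1.2^2 = 1.44
(-1.7)^2 = 2.89
0.3^2 = 0.09
Sum of squares = 4.42
Penalty = 0.1 * 4.42 = 0.4420

0.4420


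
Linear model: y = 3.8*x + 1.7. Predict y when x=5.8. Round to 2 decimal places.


y = 3.8 * 5.8 + (1.7)
= 22.04 + (1.7)
= 23.74

23.74


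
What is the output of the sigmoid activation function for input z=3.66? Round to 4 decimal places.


sigmoid(z) = 1 / (1 + exp(-z))
exp(-(3.66)) = exp(-3.66) = 0.0257
1 + 0.0257 = 1.0257
1 / 1.0257 = 0.9749

0.9749


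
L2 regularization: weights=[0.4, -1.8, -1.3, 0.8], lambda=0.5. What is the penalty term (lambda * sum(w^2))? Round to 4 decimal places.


Squaring each weight:
0.4^2 = 0.16
(-1.8)^2 = 3.24
(-1.3)^2 = 1.69
0.8^2 = 0.64
Sum of squares = 5.73
Penalty = 0.5 * 5.73 = 2.8650

2.8650


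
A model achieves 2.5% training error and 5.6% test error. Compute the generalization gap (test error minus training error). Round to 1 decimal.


Generalization gap = test_error - train_error
= 5.6 - 2.5
= 3.1%
A moderate gap.

3.1


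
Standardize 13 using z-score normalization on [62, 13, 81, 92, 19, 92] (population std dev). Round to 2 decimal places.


Mean = (62 + 13 + 81 + 92 + 19 + 92) / 6 = 59.8333
Variance = sum((x_i - mean)^2) / n = 1063.8056
Std = sqrt(1063.8056) = 32.616
Z = (x - mean) / std
= (13 - 59.8333) / 32.616
= -46.8333 / 32.616
= -1.44

-1.44


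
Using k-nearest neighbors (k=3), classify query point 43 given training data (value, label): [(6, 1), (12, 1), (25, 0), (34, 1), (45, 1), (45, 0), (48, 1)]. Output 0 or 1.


Distances from query 43:
Point 45 (class 0): distance = 2
Point 45 (class 1): distance = 2
Point 48 (class 1): distance = 5
K=3 nearest neighbors: classes = [0, 1, 1]
Votes for class 1: 2 / 3
Majority vote => class 1

1


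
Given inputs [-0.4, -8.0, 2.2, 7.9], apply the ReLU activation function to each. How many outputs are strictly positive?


ReLU(x) = max(0, x) for each element:
ReLU(-0.4) = 0
ReLU(-8.0) = 0
ReLU(2.2) = 2.2
ReLU(7.9) = 7.9
Active neurons (>0): 2

2


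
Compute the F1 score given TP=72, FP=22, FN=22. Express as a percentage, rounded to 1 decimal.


Precision = TP / (TP + FP) = 72 / 94 = 0.766
Recall = TP / (TP + FN) = 72 / 94 = 0.766
F1 = 2 * P * R / (P + R)
= 2 * 0.766 * 0.766 / (0.766 + 0.766)
= 1.1734 / 1.5319
= 0.766
As percentage: 76.6%

76.6


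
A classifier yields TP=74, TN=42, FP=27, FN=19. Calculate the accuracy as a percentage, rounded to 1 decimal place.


Accuracy = (TP + TN) / (TP + TN + FP + FN) * 100
= (74 + 42) / (74 + 42 + 27 + 19)
= 116 / 162
= 0.716
= 71.6%

71.6


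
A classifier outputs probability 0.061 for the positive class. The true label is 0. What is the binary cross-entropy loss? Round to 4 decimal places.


For y=0: Loss = -log(1-p)
= -log(1 - 0.061)
= -log(0.939)
= -(-0.0629)
= 0.0629

0.0629


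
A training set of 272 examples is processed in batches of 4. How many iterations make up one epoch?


Iterations per epoch = dataset_size / batch_size
= 272 / 4
= 68

68


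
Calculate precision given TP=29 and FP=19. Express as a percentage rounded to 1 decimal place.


Precision = TP / (TP + FP) * 100
= 29 / (29 + 19)
= 29 / 48
= 0.6042
= 60.4%

60.4


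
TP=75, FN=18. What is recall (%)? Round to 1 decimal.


Recall = TP / (TP + FN) * 100
= 75 / (75 + 18)
= 75 / 93
= 0.8065
= 80.6%

80.6


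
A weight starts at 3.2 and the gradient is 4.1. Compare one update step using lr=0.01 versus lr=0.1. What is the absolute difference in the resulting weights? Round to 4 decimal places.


With lr=0.01: w_new = 3.2 - 0.01 * 4.1 = 3.159
With lr=0.1: w_new = 3.2 - 0.1 * 4.1 = 2.79
Absolute difference = |3.159 - 2.79|
= 0.3690

0.3690


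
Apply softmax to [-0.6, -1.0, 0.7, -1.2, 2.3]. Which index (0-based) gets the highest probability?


Softmax is a monotonic transformation, so it preserves the argmax.
We need to find the index of the maximum logit.
Index 0: -0.6
Index 1: -1.0
Index 2: 0.7
Index 3: -1.2
Index 4: 2.3
Maximum logit = 2.3 at index 4

4


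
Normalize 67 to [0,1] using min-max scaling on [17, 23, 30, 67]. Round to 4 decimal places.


Min = 17, Max = 67
Range = 67 - 17 = 50
Scaled = (x - min) / (max - min)
= (67 - 17) / 50
= 50 / 50
= 1.0000

1.0000


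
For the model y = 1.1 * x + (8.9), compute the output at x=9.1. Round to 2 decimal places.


y = 1.1 * 9.1 + (8.9)
= 10.01 + (8.9)
= 18.91

18.91


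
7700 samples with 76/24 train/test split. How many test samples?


Train samples = 7700 * 76% = 5852
Test samples = 7700 - 5852
= 1848

1848


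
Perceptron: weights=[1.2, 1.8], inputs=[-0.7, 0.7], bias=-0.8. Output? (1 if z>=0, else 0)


z = w . x + b
= 1.2*-0.7 + 1.8*0.7 + -0.8
= -0.84 + 1.26 + -0.8
= 0.42 + -0.8
= -0.38
Since z = -0.38 < 0, output = 0

0


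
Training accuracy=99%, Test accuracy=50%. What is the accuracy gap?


Gap = train_accuracy - test_accuracy
= 99 - 50
= 49%
This large gap strongly indicates overfitting.

49


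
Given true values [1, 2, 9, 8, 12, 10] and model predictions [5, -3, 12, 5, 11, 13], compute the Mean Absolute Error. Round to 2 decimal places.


Absolute errors: [4, 5, 3, 3, 1, 3]
Sum of absolute errors = 19
MAE = 19 / 6 = 3.17

3.17


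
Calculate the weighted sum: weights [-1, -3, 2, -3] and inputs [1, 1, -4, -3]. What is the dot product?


Element-wise products:
-1 * 1 = -1
-3 * 1 = -3
2 * -4 = -8
-3 * -3 = 9
Sum = -1 + -3 + -8 + 9
= -3

-3


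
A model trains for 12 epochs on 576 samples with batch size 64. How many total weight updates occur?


Iterations per epoch = 576 / 64 = 9
Total updates = iterations_per_epoch * epochs
= 9 * 12
= 108

108


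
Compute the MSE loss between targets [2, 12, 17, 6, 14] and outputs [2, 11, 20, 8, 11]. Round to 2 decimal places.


Differences: [0, 1, -3, -2, 3]
Squared errors: [0, 1, 9, 4, 9]
Sum of squared errors = 23
MSE = 23 / 5 = 4.60

4.60


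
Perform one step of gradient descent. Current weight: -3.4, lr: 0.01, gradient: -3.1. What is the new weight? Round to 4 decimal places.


w_new = w_old - lr * gradient
= -3.4 - 0.01 * -3.1
= -3.4 - (-0.031)
= -3.3690

-3.3690


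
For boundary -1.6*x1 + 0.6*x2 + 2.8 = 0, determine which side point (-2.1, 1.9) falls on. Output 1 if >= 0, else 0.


Compute -1.6 * -2.1 + 0.6 * 1.9 + 2.8
= 3.36 + 1.14 + 2.8
= 7.3
Since 7.3 >= 0, the point is on the positive side.

1


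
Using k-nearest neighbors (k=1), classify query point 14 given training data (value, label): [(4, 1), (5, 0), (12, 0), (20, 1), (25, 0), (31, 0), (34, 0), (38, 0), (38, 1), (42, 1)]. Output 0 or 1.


Distances from query 14:
Point 12 (class 0): distance = 2
K=1 nearest neighbors: classes = [0]
Votes for class 1: 0 / 1
Majority vote => class 0

0


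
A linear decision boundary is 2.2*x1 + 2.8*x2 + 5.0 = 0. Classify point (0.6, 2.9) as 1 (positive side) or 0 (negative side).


Compute 2.2 * 0.6 + 2.8 * 2.9 + 5.0
= 1.32 + 8.12 + 5.0
= 14.44
Since 14.44 >= 0, the point is on the positive side.

1


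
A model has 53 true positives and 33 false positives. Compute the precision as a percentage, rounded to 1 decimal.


Precision = TP / (TP + FP) * 100
= 53 / (53 + 33)
= 53 / 86
= 0.6163
= 61.6%

61.6


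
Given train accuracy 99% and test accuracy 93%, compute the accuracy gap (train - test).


Gap = train_accuracy - test_accuracy
= 99 - 93
= 6%
This moderate gap may indicate mild overfitting.

6


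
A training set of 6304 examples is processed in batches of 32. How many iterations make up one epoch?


Iterations per epoch = dataset_size / batch_size
= 6304 / 32
= 197

197


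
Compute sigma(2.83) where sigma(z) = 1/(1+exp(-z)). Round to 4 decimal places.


sigmoid(z) = 1 / (1 + exp(-z))
exp(-(2.83)) = exp(-2.83) = 0.059
1 + 0.059 = 1.059
1 / 1.059 = 0.9443

0.9443


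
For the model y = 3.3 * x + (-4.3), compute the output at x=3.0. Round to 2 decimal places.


y = 3.3 * 3.0 + (-4.3)
= 9.9 + (-4.3)
= 5.60

5.60


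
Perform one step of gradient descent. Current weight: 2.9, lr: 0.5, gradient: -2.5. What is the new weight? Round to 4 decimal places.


w_new = w_old - lr * gradient
= 2.9 - 0.5 * -2.5
= 2.9 - (-1.25)
= 4.1500

4.1500


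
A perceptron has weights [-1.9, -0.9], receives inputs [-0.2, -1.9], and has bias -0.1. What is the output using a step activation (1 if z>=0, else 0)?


z = w . x + b
= -1.9*-0.2 + -0.9*-1.9 + -0.1
= 0.38 + 1.71 + -0.1
= 2.09 + -0.1
= 1.99
Since z = 1.99 >= 0, output = 1

1


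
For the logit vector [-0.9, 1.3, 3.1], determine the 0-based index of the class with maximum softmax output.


Softmax is a monotonic transformation, so it preserves the argmax.
We need to find the index of the maximum logit.
Index 0: -0.9
Index 1: 1.3
Index 2: 3.1
Maximum logit = 3.1 at index 2

2


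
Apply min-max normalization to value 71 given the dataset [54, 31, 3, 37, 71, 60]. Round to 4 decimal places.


Min = 3, Max = 71
Range = 71 - 3 = 68
Scaled = (x - min) / (max - min)
= (71 - 3) / 68
= 68 / 68
= 1.0000

1.0000


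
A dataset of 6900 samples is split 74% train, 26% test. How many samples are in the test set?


Train samples = 6900 * 74% = 5106
Test samples = 6900 - 5106
= 1794

1794


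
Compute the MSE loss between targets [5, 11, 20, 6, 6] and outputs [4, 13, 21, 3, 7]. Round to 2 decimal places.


Differences: [1, -2, -1, 3, -1]
Squared errors: [1, 4, 1, 9, 1]
Sum of squared errors = 16
MSE = 16 / 5 = 3.20

3.20


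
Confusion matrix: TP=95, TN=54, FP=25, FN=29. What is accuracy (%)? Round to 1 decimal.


Accuracy = (TP + TN) / (TP + TN + FP + FN) * 100
= (95 + 54) / (95 + 54 + 25 + 29)
= 149 / 203
= 0.734
= 73.4%

73.4


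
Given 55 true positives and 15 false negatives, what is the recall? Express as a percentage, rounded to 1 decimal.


Recall = TP / (TP + FN) * 100
= 55 / (55 + 15)
= 55 / 70
= 0.7857
= 78.6%

78.6


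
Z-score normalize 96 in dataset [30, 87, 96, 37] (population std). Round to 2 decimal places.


Mean = (30 + 87 + 96 + 37) / 4 = 62.5
Variance = sum((x_i - mean)^2) / n = 857.25
Std = sqrt(857.25) = 29.2788
Z = (x - mean) / std
= (96 - 62.5) / 29.2788
= 33.5 / 29.2788
= 1.14

1.14


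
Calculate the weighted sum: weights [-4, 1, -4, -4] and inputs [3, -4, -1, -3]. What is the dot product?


Element-wise products:
-4 * 3 = -12
1 * -4 = -4
-4 * -1 = 4
-4 * -3 = 12
Sum = -12 + -4 + 4 + 12
= 0

0


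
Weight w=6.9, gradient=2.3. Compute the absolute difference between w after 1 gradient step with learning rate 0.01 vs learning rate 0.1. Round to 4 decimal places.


With lr=0.01: w_new = 6.9 - 0.01 * 2.3 = 6.877
With lr=0.1: w_new = 6.9 - 0.1 * 2.3 = 6.67
Absolute difference = |6.877 - 6.67|
= 0.2070

0.2070


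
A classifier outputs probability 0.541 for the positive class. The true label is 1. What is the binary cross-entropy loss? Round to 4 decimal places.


For y=1: Loss = -log(p)
= -log(0.541)
= -(-0.6143)
= 0.6143

0.6143


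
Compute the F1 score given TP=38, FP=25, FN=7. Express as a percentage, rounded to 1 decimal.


Precision = TP / (TP + FP) = 38 / 63 = 0.6032
Recall = TP / (TP + FN) = 38 / 45 = 0.8444
F1 = 2 * P * R / (P + R)
= 2 * 0.6032 * 0.8444 / (0.6032 + 0.8444)
= 1.0187 / 1.4476
= 0.7037
As percentage: 70.4%

70.4


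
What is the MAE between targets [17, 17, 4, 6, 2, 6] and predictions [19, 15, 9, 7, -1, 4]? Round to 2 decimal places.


Absolute errors: [2, 2, 5, 1, 3, 2]
Sum of absolute errors = 15
MAE = 15 / 6 = 2.50

2.50


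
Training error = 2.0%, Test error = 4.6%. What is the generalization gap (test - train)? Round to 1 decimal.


Generalization gap = test_error - train_error
= 4.6 - 2.0
= 2.6%
A moderate gap.

2.6


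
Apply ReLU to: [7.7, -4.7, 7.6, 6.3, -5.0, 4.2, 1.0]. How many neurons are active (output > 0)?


ReLU(x) = max(0, x) for each element:
ReLU(7.7) = 7.7
ReLU(-4.7) = 0
ReLU(7.6) = 7.6
ReLU(6.3) = 6.3
ReLU(-5.0) = 0
ReLU(4.2) = 4.2
ReLU(1.0) = 1.0
Active neurons (>0): 5

5


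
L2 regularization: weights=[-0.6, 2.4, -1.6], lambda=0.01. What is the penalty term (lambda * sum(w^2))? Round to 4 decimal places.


Squaring each weight:
(-0.6)^2 = 0.36
2.4^2 = 5.76
(-1.6)^2 = 2.56
Sum of squares = 8.68
Penalty = 0.01 * 8.68 = 0.0868

0.0868


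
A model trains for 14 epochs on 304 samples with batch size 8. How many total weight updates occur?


Iterations per epoch = 304 / 8 = 38
Total updates = iterations_per_epoch * epochs
= 38 * 14
= 532

532


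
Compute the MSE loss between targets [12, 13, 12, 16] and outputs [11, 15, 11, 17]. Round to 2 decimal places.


Differences: [1, -2, 1, -1]
Squared errors: [1, 4, 1, 1]
Sum of squared errors = 7
MSE = 7 / 4 = 1.75

1.75


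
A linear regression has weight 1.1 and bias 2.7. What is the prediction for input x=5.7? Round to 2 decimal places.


y = 1.1 * 5.7 + (2.7)
= 6.27 + (2.7)
= 8.97

8.97


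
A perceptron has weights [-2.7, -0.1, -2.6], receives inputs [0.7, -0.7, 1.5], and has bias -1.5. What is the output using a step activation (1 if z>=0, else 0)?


z = w . x + b
= -2.7*0.7 + -0.1*-0.7 + -2.6*1.5 + -1.5
= -1.89 + 0.07 + -3.9 + -1.5
= -5.72 + -1.5
= -7.22
Since z = -7.22 < 0, output = 0

0


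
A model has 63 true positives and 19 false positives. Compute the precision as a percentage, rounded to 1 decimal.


Precision = TP / (TP + FP) * 100
= 63 / (63 + 19)
= 63 / 82
= 0.7683
= 76.8%

76.8


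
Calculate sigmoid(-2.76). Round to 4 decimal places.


sigmoid(z) = 1 / (1 + exp(-z))
exp(-(-2.76)) = exp(2.76) = 15.7998
1 + 15.7998 = 16.7998
1 / 16.7998 = 0.0595

0.0595


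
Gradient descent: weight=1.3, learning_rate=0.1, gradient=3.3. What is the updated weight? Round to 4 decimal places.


w_new = w_old - lr * gradient
= 1.3 - 0.1 * 3.3
= 1.3 - (0.33)
= 0.9700

0.9700


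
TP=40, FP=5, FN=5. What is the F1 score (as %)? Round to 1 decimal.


Precision = TP / (TP + FP) = 40 / 45 = 0.8889
Recall = TP / (TP + FN) = 40 / 45 = 0.8889
F1 = 2 * P * R / (P + R)
= 2 * 0.8889 * 0.8889 / (0.8889 + 0.8889)
= 1.5802 / 1.7778
= 0.8889
As percentage: 88.9%

88.9


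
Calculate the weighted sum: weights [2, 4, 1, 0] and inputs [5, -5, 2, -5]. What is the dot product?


Element-wise products:
2 * 5 = 10
4 * -5 = -20
1 * 2 = 2
0 * -5 = 0
Sum = 10 + -20 + 2 + 0
= -8

-8


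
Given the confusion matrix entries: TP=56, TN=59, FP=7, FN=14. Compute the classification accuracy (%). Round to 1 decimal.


Accuracy = (TP + TN) / (TP + TN + FP + FN) * 100
= (56 + 59) / (56 + 59 + 7 + 14)
= 115 / 136
= 0.8456
= 84.6%

84.6


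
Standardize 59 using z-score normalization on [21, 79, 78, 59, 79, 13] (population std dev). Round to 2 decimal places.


Mean = (21 + 79 + 78 + 59 + 79 + 13) / 6 = 54.8333
Variance = sum((x_i - mean)^2) / n = 769.4722
Std = sqrt(769.4722) = 27.7394
Z = (x - mean) / std
= (59 - 54.8333) / 27.7394
= 4.1667 / 27.7394
= 0.15

0.15


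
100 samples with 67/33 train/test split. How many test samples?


Train samples = 100 * 67% = 67
Test samples = 100 - 67
= 33

33


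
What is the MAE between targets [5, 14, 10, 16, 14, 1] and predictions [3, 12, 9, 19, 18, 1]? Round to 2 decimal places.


Absolute errors: [2, 2, 1, 3, 4, 0]
Sum of absolute errors = 12
MAE = 12 / 6 = 2.00

2.00


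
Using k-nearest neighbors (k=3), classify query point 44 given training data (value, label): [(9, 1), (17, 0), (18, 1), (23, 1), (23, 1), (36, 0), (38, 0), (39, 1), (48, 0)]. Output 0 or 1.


Distances from query 44:
Point 48 (class 0): distance = 4
Point 39 (class 1): distance = 5
Point 38 (class 0): distance = 6
K=3 nearest neighbors: classes = [0, 1, 0]
Votes for class 1: 1 / 3
Majority vote => class 0

0


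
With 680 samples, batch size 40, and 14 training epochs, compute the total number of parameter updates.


Iterations per epoch = 680 / 40 = 17
Total updates = iterations_per_epoch * epochs
= 17 * 14
= 238

238


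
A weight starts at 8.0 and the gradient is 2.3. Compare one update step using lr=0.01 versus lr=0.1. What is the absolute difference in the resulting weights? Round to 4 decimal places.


With lr=0.01: w_new = 8.0 - 0.01 * 2.3 = 7.977
With lr=0.1: w_new = 8.0 - 0.1 * 2.3 = 7.77
Absolute difference = |7.977 - 7.77|
= 0.2070

0.2070


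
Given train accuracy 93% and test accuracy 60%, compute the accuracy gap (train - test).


Gap = train_accuracy - test_accuracy
= 93 - 60
= 33%
This large gap strongly indicates overfitting.

33


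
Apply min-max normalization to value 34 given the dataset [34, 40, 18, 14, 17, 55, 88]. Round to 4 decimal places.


Min = 14, Max = 88
Range = 88 - 14 = 74
Scaled = (x - min) / (max - min)
= (34 - 14) / 74
= 20 / 74
= 0.2703

0.2703


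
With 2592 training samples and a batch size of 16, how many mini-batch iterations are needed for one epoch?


Iterations per epoch = dataset_size / batch_size
= 2592 / 16
= 162

162


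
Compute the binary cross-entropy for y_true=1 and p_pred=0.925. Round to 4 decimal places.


For y=1: Loss = -log(p)
= -log(0.925)
= -(-0.078)
= 0.0780

0.0780


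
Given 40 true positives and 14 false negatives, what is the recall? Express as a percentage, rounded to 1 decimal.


Recall = TP / (TP + FN) * 100
= 40 / (40 + 14)
= 40 / 54
= 0.7407
= 74.1%

74.1


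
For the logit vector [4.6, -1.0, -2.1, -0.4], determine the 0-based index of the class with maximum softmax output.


Softmax is a monotonic transformation, so it preserves the argmax.
We need to find the index of the maximum logit.
Index 0: 4.6
Index 1: -1.0
Index 2: -2.1
Index 3: -0.4
Maximum logit = 4.6 at index 0

0


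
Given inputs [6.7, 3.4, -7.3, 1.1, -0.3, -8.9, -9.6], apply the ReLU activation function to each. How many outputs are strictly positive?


ReLU(x) = max(0, x) for each element:
ReLU(6.7) = 6.7
ReLU(3.4) = 3.4
ReLU(-7.3) = 0
ReLU(1.1) = 1.1
ReLU(-0.3) = 0
ReLU(-8.9) = 0
ReLU(-9.6) = 0
Active neurons (>0): 3

3


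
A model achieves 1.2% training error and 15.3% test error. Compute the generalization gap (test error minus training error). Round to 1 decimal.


Generalization gap = test_error - train_error
= 15.3 - 1.2
= 14.1%
A large gap suggests overfitting.

14.1


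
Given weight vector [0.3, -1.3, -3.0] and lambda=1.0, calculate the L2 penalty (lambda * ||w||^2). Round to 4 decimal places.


Squaring each weight:
0.3^2 = 0.09
(-1.3)^2 = 1.69
(-3.0)^2 = 9.0
Sum of squares = 10.78
Penalty = 1.0 * 10.78 = 10.7800

10.7800


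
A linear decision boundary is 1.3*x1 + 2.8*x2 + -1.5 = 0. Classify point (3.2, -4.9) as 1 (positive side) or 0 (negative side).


Compute 1.3 * 3.2 + 2.8 * -4.9 + -1.5
= 4.16 + -13.72 + -1.5
= -11.06
Since -11.06 < 0, the point is on the negative side.

0


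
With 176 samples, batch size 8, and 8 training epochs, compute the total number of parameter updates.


Iterations per epoch = 176 / 8 = 22
Total updates = iterations_per_epoch * epochs
= 22 * 8
= 176

176


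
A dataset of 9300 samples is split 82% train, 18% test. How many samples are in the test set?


Train samples = 9300 * 82% = 7626
Test samples = 9300 - 7626
= 1674

1674


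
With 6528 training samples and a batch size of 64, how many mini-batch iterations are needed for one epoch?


Iterations per epoch = dataset_size / batch_size
= 6528 / 64
= 102

102


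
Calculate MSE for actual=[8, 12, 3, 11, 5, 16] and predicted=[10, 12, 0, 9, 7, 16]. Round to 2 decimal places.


Differences: [-2, 0, 3, 2, -2, 0]
Squared errors: [4, 0, 9, 4, 4, 0]
Sum of squared errors = 21
MSE = 21 / 6 = 3.50

3.50


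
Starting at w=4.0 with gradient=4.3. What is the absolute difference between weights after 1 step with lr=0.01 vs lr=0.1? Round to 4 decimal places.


With lr=0.01: w_new = 4.0 - 0.01 * 4.3 = 3.957
With lr=0.1: w_new = 4.0 - 0.1 * 4.3 = 3.57
Absolute difference = |3.957 - 3.57|
= 0.3870

0.3870


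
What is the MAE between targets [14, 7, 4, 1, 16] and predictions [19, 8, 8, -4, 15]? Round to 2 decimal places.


Absolute errors: [5, 1, 4, 5, 1]
Sum of absolute errors = 16
MAE = 16 / 5 = 3.20

3.20


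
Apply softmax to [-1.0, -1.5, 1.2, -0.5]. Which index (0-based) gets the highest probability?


Softmax is a monotonic transformation, so it preserves the argmax.
We need to find the index of the maximum logit.
Index 0: -1.0
Index 1: -1.5
Index 2: 1.2
Index 3: -0.5
Maximum logit = 1.2 at index 2

2


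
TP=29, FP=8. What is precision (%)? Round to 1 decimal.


Precision = TP / (TP + FP) * 100
= 29 / (29 + 8)
= 29 / 37
= 0.7838
= 78.4%

78.4


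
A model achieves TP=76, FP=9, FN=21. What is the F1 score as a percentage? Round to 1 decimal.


Precision = TP / (TP + FP) = 76 / 85 = 0.8941
Recall = TP / (TP + FN) = 76 / 97 = 0.7835
F1 = 2 * P * R / (P + R)
= 2 * 0.8941 * 0.7835 / (0.8941 + 0.7835)
= 1.4011 / 1.6776
= 0.8352
As percentage: 83.5%

83.5


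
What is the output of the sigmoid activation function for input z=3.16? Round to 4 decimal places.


sigmoid(z) = 1 / (1 + exp(-z))
exp(-(3.16)) = exp(-3.16) = 0.0424
1 + 0.0424 = 1.0424
1 / 1.0424 = 0.9593

0.9593


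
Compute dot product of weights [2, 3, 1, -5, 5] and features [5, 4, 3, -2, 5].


Element-wise products:
2 * 5 = 10
3 * 4 = 12
1 * 3 = 3
-5 * -2 = 10
5 * 5 = 25
Sum = 10 + 12 + 3 + 10 + 25
= 60

60


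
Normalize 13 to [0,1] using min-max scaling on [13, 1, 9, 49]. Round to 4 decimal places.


Min = 1, Max = 49
Range = 49 - 1 = 48
Scaled = (x - min) / (max - min)
= (13 - 1) / 48
= 12 / 48
= 0.2500

0.2500


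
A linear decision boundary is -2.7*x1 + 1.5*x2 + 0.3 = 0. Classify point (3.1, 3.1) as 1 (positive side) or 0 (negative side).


Compute -2.7 * 3.1 + 1.5 * 3.1 + 0.3
= -8.37 + 4.65 + 0.3
= -3.42
Since -3.42 < 0, the point is on the negative side.

0


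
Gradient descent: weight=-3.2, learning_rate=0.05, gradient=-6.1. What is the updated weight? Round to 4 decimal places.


w_new = w_old - lr * gradient
= -3.2 - 0.05 * -6.1
= -3.2 - (-0.305)
= -2.8950

-2.8950


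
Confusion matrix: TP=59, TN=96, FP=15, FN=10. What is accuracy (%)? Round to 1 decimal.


Accuracy = (TP + TN) / (TP + TN + FP + FN) * 100
= (59 + 96) / (59 + 96 + 15 + 10)
= 155 / 180
= 0.8611
= 86.1%

86.1


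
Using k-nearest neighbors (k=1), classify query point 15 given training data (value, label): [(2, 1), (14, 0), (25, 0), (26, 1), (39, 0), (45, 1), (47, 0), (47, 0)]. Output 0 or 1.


Distances from query 15:
Point 14 (class 0): distance = 1
K=1 nearest neighbors: classes = [0]
Votes for class 1: 0 / 1
Majority vote => class 0

0


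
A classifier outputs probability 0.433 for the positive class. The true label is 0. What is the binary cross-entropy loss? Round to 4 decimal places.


For y=0: Loss = -log(1-p)
= -log(1 - 0.433)
= -log(0.567)
= -(-0.5674)
= 0.5674

0.5674


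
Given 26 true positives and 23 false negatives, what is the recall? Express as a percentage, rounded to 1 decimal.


Recall = TP / (TP + FN) * 100
= 26 / (26 + 23)
= 26 / 49
= 0.5306
= 53.1%

53.1


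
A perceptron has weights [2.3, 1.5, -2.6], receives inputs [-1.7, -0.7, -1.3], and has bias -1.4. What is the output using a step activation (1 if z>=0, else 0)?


z = w . x + b
= 2.3*-1.7 + 1.5*-0.7 + -2.6*-1.3 + -1.4
= -3.91 + -1.05 + 3.38 + -1.4
= -1.58 + -1.4
= -2.98
Since z = -2.98 < 0, output = 0

0


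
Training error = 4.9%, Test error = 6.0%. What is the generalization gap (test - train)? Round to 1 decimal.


Generalization gap = test_error - train_error
= 6.0 - 4.9
= 1.1%
A small gap suggests good generalization.

1.1


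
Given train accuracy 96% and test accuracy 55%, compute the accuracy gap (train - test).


Gap = train_accuracy - test_accuracy
= 96 - 55
= 41%
This large gap strongly indicates overfitting.

41


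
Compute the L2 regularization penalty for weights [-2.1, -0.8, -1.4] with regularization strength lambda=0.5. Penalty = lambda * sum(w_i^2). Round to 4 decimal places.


Squaring each weight:
(-2.1)^2 = 4.41
(-0.8)^2 = 0.64
(-1.4)^2 = 1.96
Sum of squares = 7.01
Penalty = 0.5 * 7.01 = 3.5050

3.5050


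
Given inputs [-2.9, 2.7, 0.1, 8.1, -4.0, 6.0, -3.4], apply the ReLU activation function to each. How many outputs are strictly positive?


ReLU(x) = max(0, x) for each element:
ReLU(-2.9) = 0
ReLU(2.7) = 2.7
ReLU(0.1) = 0.1
ReLU(8.1) = 8.1
ReLU(-4.0) = 0
ReLU(6.0) = 6.0
ReLU(-3.4) = 0
Active neurons (>0): 4

4


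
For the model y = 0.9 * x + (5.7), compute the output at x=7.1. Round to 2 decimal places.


y = 0.9 * 7.1 + (5.7)
= 6.39 + (5.7)
= 12.09

12.09


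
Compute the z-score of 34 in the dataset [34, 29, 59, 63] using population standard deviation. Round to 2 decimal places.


Mean = (34 + 29 + 59 + 63) / 4 = 46.25
Variance = sum((x_i - mean)^2) / n = 222.6875
Std = sqrt(222.6875) = 14.9227
Z = (x - mean) / std
= (34 - 46.25) / 14.9227
= -12.25 / 14.9227
= -0.82

-0.82


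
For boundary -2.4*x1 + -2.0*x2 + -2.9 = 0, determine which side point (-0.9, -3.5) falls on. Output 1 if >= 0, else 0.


Compute -2.4 * -0.9 + -2.0 * -3.5 + -2.9
= 2.16 + 7.0 + -2.9
= 6.26
Since 6.26 >= 0, the point is on the positive side.

1


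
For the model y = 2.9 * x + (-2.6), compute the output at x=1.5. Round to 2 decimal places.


y = 2.9 * 1.5 + (-2.6)
= 4.35 + (-2.6)
= 1.75

1.75


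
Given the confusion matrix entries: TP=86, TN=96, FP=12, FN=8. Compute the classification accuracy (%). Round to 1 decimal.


Accuracy = (TP + TN) / (TP + TN + FP + FN) * 100
= (86 + 96) / (86 + 96 + 12 + 8)
= 182 / 202
= 0.901
= 90.1%

90.1


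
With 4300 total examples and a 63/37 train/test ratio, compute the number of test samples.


Train samples = 4300 * 63% = 2709
Test samples = 4300 - 2709
= 1591

1591


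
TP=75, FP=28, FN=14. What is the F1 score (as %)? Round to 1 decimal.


Precision = TP / (TP + FP) = 75 / 103 = 0.7282
Recall = TP / (TP + FN) = 75 / 89 = 0.8427
F1 = 2 * P * R / (P + R)
= 2 * 0.7282 * 0.8427 / (0.7282 + 0.8427)
= 1.2272 / 1.5709
= 0.7812
As percentage: 78.1%

78.1


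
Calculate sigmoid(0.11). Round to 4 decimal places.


sigmoid(z) = 1 / (1 + exp(-z))
exp(-(0.11)) = exp(-0.11) = 0.8958
1 + 0.8958 = 1.8958
1 / 1.8958 = 0.5275

0.5275


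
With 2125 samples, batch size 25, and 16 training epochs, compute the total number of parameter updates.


Iterations per epoch = 2125 / 25 = 85
Total updates = iterations_per_epoch * epochs
= 85 * 16
= 1360

1360


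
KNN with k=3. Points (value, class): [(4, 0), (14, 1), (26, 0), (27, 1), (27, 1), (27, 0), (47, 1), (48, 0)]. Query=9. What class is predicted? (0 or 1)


Distances from query 9:
Point 4 (class 0): distance = 5
Point 14 (class 1): distance = 5
Point 26 (class 0): distance = 17
K=3 nearest neighbors: classes = [0, 1, 0]
Votes for class 1: 1 / 3
Majority vote => class 0

0


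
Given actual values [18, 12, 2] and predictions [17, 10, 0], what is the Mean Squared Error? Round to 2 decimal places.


Differences: [1, 2, 2]
Squared errors: [1, 4, 4]
Sum of squared errors = 9
MSE = 9 / 3 = 3.00

3.00


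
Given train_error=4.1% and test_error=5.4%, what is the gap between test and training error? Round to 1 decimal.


Generalization gap = test_error - train_error
= 5.4 - 4.1
= 1.3%
A small gap suggests good generalization.

1.3


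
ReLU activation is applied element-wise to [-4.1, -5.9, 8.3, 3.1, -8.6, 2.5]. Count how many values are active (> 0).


ReLU(x) = max(0, x) for each element:
ReLU(-4.1) = 0
ReLU(-5.9) = 0
ReLU(8.3) = 8.3
ReLU(3.1) = 3.1
ReLU(-8.6) = 0
ReLU(2.5) = 2.5
Active neurons (>0): 3

3


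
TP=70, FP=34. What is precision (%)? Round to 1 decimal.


Precision = TP / (TP + FP) * 100
= 70 / (70 + 34)
= 70 / 104
= 0.6731
= 67.3%

67.3


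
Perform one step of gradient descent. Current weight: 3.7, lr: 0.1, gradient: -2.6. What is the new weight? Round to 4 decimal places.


w_new = w_old - lr * gradient
= 3.7 - 0.1 * -2.6
= 3.7 - (-0.26)
= 3.9600

3.9600


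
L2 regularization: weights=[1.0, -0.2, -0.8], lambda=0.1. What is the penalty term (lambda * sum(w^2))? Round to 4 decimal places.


Squaring each weight:
1.0^2 = 1.0
(-0.2)^2 = 0.04
(-0.8)^2 = 0.64
Sum of squares = 1.68
Penalty = 0.1 * 1.68 = 0.1680

0.1680


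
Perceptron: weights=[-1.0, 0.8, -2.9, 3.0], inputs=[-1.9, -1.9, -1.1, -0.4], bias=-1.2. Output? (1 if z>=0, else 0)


z = w . x + b
= -1.0*-1.9 + 0.8*-1.9 + -2.9*-1.1 + 3.0*-0.4 + -1.2
= 1.9 + -1.52 + 3.19 + -1.2 + -1.2
= 2.37 + -1.2
= 1.17
Since z = 1.17 >= 0, output = 1

1


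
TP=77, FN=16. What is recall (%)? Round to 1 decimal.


Recall = TP / (TP + FN) * 100
= 77 / (77 + 16)
= 77 / 93
= 0.828
= 82.8%

82.8


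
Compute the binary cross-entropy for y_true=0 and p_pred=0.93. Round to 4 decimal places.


For y=0: Loss = -log(1-p)
= -log(1 - 0.93)
= -log(0.07)
= -(-2.6593)
= 2.6593

2.6593


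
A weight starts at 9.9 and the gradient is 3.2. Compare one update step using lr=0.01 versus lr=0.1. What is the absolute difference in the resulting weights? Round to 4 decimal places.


With lr=0.01: w_new = 9.9 - 0.01 * 3.2 = 9.868
With lr=0.1: w_new = 9.9 - 0.1 * 3.2 = 9.58
Absolute difference = |9.868 - 9.58|
= 0.2880

0.2880


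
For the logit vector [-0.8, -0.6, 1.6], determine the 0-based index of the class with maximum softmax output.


Softmax is a monotonic transformation, so it preserves the argmax.
We need to find the index of the maximum logit.
Index 0: -0.8
Index 1: -0.6
Index 2: 1.6
Maximum logit = 1.6 at index 2

2


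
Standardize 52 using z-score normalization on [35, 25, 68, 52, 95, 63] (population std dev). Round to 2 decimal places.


Mean = (35 + 25 + 68 + 52 + 95 + 63) / 6 = 56.3333
Variance = sum((x_i - mean)^2) / n = 521.8889
Std = sqrt(521.8889) = 22.8449
Z = (x - mean) / std
= (52 - 56.3333) / 22.8449
= -4.3333 / 22.8449
= -0.19

-0.19


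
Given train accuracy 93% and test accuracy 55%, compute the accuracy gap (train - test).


Gap = train_accuracy - test_accuracy
= 93 - 55
= 38%
This large gap strongly indicates overfitting.

38


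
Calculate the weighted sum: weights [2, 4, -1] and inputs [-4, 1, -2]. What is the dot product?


Element-wise products:
2 * -4 = -8
4 * 1 = 4
-1 * -2 = 2
Sum = -8 + 4 + 2
= -2

-2


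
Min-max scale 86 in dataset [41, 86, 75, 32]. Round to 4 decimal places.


Min = 32, Max = 86
Range = 86 - 32 = 54
Scaled = (x - min) / (max - min)
= (86 - 32) / 54
= 54 / 54
= 1.0000

1.0000


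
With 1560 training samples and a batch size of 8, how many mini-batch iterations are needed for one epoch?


Iterations per epoch = dataset_size / batch_size
= 1560 / 8
= 195

195


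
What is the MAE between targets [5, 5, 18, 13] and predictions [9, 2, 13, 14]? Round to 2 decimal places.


Absolute errors: [4, 3, 5, 1]
Sum of absolute errors = 13
MAE = 13 / 4 = 3.25

3.25


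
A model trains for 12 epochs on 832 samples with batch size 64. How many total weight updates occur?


Iterations per epoch = 832 / 64 = 13
Total updates = iterations_per_epoch * epochs
= 13 * 12
= 156

156
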